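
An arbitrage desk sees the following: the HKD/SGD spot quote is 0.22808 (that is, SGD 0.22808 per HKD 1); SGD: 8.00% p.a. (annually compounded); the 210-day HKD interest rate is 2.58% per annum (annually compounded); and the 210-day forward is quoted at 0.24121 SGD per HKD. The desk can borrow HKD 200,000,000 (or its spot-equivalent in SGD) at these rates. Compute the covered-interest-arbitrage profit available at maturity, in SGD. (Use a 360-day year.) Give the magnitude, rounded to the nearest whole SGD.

T = 210/360 years.
Route A — deposit HKD, sell forward: 200,000,000 × 1.0149700767 × 0.24121 = SGD 48,964,186.44.
Route B — convert at spot, deposit SGD: 200,000,000 × 0.22808 × 1.0459169248 = SGD 47,710,546.44.
The quoted forward overvalues HKD, so borrow SGD, buy HKD at spot, deposit the HKD at 2.58%, and sell the proceeds forward at 0.24121.
The gap between the two covered legs is SGD 1,253,640.

SGD 1,253,640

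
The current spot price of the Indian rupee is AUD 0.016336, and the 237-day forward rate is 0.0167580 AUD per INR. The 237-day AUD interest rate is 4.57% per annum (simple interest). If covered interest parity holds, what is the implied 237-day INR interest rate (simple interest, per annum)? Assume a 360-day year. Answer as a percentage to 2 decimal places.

0.63%

T = 237/360 years.
F/S = 0.016758/0.016336 = 1.0258325 = (growth of AUD) / (growth of INR).
AUD growth factor: 1 + 0.0457×237/360 = 1.0300858.
That pins the INR growth at 1.0041462.
r = (1.0041462 − 1)/(237/360) = 0.006298 → 0.63%.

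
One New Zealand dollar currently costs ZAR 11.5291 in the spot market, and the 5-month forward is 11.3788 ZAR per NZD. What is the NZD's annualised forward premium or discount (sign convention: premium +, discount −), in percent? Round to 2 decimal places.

T = 5/12 years.
(F − S)/S = (11.3788 − 11.5291)/11.5291 = -0.0130366.
×(1/T) gives -3.13% p.a.

-3.13%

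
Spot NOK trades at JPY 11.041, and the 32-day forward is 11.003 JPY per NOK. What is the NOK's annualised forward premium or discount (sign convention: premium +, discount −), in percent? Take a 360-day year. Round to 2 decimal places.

-3.87%

T = 32/360 years.
(F − S)/S = (11.003 − 11.041)/11.041 = -0.0034417.
Annualise by dividing by T: -0.0034417 / (32/360) = -0.038719 → -3.87%.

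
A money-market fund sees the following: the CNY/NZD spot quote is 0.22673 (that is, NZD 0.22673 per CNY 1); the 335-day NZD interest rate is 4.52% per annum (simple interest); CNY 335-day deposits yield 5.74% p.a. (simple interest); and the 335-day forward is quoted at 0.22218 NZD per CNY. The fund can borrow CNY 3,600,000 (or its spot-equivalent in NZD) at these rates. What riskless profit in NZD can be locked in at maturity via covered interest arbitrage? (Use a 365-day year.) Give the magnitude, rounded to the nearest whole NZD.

T = 335/365 years.
Keep in CNY, deliver into the forward: 3,600,000·1.05268219·0.22218 = NZD 841,985.74.
Swap to NZD now, deposit: 3,600,000·0.22673·1.04148493 = NZD 850,089.16.
The quoted forward undervalues CNY, so borrow CNY, convert to NZD at spot, deposit the NZD at 4.52%, and buy CNY forward at 0.22218 to cover the loan.
Arbitrage profit = |841,985.74 − 850,089.16| = NZD 8,103.

NZD 8,103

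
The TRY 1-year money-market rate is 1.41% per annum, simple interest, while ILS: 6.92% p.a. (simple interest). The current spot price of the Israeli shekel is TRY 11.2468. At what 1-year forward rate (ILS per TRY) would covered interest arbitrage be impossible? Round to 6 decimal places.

T = 1 year.
Growth of 1 TRY over T: 1 + 0.0141×1 = 1.014100.
Growth of 1 ILS over T: 1 + 0.0692×1 = 1.069200.
CIP: F = S · (grow TRY)/(grow ILS) = 11.2468 × 1.014100/1.069200 = 10.66721 TRY per ILS.
Invert for ILS per TRY: 1 / 10.66721 = 0.093745.

0.093745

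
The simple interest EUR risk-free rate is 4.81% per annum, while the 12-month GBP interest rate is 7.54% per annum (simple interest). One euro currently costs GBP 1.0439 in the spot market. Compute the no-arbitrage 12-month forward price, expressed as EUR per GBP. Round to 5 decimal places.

T = 1 year.
GBP accumulates by 1 + 0.0754×1 = 1.075400.
EUR accumulates by 1 + 0.0481×1 = 1.048100.
CIP: F = S · (grow GBP)/(grow EUR) = 1.0439 × 1.075400/1.048100 = 1.071091 GBP per EUR.
Quoted the other way: 1/1.071091 = 0.93363 EUR per GBP.

0.93363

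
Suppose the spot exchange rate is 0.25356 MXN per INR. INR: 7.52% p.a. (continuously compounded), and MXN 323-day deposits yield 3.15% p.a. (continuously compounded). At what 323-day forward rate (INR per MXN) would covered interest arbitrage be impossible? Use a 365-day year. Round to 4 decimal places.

4.0993

T = 323/365 years.
MXN growth factor: e^(0.0315×323/365) = 1.0282675.
Growth of 1 INR over T: e^(0.0752×323/365) = 1.068811.
CIP: F = S · (grow MXN)/(grow INR) = 0.25356 × 1.0282675/1.068811 = 0.2439416 MXN per INR.
Invert for INR per MXN: 1 / 0.2439416 = 4.0993.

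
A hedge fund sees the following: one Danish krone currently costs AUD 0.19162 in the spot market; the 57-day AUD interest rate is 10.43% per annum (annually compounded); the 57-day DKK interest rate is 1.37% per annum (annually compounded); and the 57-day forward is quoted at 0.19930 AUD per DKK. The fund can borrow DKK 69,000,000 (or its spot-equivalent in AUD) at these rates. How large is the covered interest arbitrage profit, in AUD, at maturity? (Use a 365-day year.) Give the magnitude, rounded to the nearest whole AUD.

AUD 352,728

T = 57/365 years.
Invest the DKK and cover forward: 69,000,000 × 1.0021271886 × 0.19930 = AUD 13,780,952.46.
Convert at spot and invest in AUD: 69,000,000 × 0.19162 × 1.01561397 = AUD 13,428,224.48.
The quoted forward overvalues DKK, so borrow AUD, buy DKK at spot, deposit the DKK at 1.37%, and sell the proceeds forward at 0.19930.
Profit = 13,780,952.46 − 13,428,224.48 = AUD 352,728.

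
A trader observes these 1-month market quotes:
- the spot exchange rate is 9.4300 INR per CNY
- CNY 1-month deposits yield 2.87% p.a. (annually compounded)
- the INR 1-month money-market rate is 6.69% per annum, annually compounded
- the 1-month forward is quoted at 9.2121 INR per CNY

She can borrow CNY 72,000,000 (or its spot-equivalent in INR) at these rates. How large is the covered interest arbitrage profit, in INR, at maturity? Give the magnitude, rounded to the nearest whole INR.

T = 1/12 years.
Route A — deposit CNY, sell forward: 72,000,000 × 1.00236077134 × 9.2121 = INR 664,837,031.64.
Route B — convert at spot, deposit INR: 72,000,000 × 9.4300 × 1.00541102426 = INR 682,633,869.03.
The quoted forward undervalues CNY, so borrow CNY, convert to INR at spot, deposit the INR at 6.69%, and buy CNY forward at 9.2121 to cover the loan.
The gap between the two covered legs is INR 17,796,837.

INR 17,796,837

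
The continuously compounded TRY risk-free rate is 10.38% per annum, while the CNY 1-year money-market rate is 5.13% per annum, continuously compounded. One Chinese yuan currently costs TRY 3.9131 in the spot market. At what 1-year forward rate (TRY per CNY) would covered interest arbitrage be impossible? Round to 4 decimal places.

T = 1 year.
Growth of 1 TRY over T: e^(0.1038×1) = 1.1093786.
Growth of 1 CNY over T: e^(0.0513×1) = 1.0526386.
So F = 3.9131 × 1.1093786 / 1.0526386 = 4.124026 (TRY/CNY).

4.1240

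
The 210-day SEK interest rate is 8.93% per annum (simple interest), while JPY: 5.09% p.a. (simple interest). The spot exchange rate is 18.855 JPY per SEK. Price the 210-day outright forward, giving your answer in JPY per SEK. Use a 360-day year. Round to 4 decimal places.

T = 210/360 years.
Growth of 1 JPY over T: 1 + 0.0509×210/360 = 1.02969167.
Growth of 1 SEK over T: 1 + 0.0893×210/360 = 1.05209167.
Forward (JPY per SEK) = 18.855 × 1.02969167 / 1.05209167 = 18.453560.

18.4536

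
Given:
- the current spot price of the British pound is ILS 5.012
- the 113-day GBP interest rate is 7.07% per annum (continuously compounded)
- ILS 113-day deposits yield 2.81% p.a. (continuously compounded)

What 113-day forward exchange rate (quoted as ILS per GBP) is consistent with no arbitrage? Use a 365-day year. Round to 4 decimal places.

4.9463

T = 113/365 years.
Growth of 1 ILS over T: e^(0.0281×113/365) = 1.0087374.
GBP accumulates by e^(0.0707×113/365) = 1.0221292.
CIP: F = S · (grow ILS)/(grow GBP) = 5.012 × 1.0087374/1.0221292 = 4.946333 ILS per GBP.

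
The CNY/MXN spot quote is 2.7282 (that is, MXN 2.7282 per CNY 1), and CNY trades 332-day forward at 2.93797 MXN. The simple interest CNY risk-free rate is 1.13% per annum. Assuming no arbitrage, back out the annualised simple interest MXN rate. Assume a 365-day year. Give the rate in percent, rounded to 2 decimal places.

T = 332/365 years.
F/S = 2.93797/2.7282 = 1.0768895 = (growth of MXN) / (growth of CNY).
The CNY side grows by 1 + 0.0113×332/365 = 1.0102784.
So the MXN growth factor = 1.0879582.
(1.0879582 − 1)/T = 0.096701, i.e. 9.67%.

9.67%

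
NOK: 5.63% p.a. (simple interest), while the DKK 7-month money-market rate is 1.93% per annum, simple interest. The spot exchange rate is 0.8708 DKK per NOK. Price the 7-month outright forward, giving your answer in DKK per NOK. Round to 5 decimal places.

0.85260

T = 7/12 years.
DKK growth factor: 1 + 0.0193×7/12 = 1.0112583.
NOK accumulates by 1 + 0.0563×7/12 = 1.0328417.
Forward (DKK per NOK) = 0.8708 × 1.0112583 / 1.0328417 = 0.8526028.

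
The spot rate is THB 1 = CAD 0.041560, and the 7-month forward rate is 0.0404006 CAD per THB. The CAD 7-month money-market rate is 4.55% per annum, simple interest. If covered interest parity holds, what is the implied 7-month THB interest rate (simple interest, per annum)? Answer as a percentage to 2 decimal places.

T = 7/12 years.
By CIP, F/S equals the CAD-to-THB growth ratio: 0.0404006/0.04156 = 0.9721030.
CAD growth factor: 1 + 0.0455×7/12 = 1.0265417.
That pins the THB growth at 1.056001.
r = (1.056001 − 1)/(7/12) = 0.096002 → 9.60%.

9.60%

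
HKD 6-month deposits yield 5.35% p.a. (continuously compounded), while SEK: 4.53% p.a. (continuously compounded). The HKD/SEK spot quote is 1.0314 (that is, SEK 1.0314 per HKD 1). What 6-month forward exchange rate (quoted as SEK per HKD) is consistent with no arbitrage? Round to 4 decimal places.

1.0272

T = 6/12 years.
SEK accumulates by e^(0.0453×6/12) = 1.0229085.
HKD growth factor: e^(0.0535×6/12) = 1.027111.
So F = 1.0314 × 1.0229085 / 1.027111 = 1.027180 (SEK/HKD).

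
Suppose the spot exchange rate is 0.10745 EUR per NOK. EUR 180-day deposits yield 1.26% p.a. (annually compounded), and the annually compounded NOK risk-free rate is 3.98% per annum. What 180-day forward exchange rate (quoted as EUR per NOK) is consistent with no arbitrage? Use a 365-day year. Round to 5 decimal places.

T = 180/365 years.
EUR accumulates by (1 + 0.0126)^(180/365) = 1.006194.
NOK accumulates by (1 + 0.0398)^(180/365) = 1.0194333.
Forward (EUR per NOK) = 0.10745 × 1.006194 / 1.0194333 = 0.1060546.

0.10605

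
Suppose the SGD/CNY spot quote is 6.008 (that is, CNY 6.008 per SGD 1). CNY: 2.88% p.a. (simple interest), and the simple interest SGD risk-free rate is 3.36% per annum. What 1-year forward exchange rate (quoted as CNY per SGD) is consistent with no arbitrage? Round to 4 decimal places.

T = 1 year.
Growth of 1 CNY over T: 1 + 0.0288×1 = 1.028800.
SGD growth factor: 1 + 0.0336×1 = 1.033600.
So F = 6.008 × 1.028800 / 1.033600 = 5.980099 (CNY/SGD).

5.9801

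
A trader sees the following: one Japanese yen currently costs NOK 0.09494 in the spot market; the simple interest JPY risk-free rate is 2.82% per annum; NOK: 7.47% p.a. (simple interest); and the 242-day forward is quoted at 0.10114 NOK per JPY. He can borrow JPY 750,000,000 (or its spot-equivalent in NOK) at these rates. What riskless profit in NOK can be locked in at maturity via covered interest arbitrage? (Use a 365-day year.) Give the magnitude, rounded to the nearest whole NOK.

NOK 2,541,681

T = 242/365 years.
Route A — deposit JPY, sell forward: 750,000,000 × 1.0186969863 × 0.10114 = NOK 77,273,259.90.
Route B — convert at spot, deposit NOK: 750,000,000 × 0.09494 × 1.0495271233 = NOK 74,731,578.81.
The quoted forward overvalues JPY, so borrow NOK, buy JPY at spot, deposit the JPY at 2.82%, and sell the proceeds forward at 0.10114.
The gap between the two covered legs is NOK 2,541,681.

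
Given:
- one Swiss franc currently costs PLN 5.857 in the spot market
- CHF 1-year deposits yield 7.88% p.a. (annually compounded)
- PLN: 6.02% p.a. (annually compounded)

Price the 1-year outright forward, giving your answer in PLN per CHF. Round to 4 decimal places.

T = 1 year.
PLN accumulates by (1 + 0.0602)^1 = 1.060200.
Growth of 1 CHF over T: (1 + 0.0788)^1 = 1.078800.
Forward (PLN per CHF) = 5.857 × 1.060200 / 1.078800 = 5.756017.

5.7560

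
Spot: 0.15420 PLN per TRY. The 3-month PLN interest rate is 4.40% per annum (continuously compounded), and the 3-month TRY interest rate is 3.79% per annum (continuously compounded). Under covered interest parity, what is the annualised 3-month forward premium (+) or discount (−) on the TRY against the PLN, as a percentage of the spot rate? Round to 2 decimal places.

+0.61%

T = 3/12 years.
No-arbitrage forward: 0.1542 × 1.0110607 / 1.009520 = 0.15443534 PLN/TRY.
Annualised premium = (F − S)/S × (1/T) = (0.15443534 − 0.1542)/0.1542 ÷ (3/12) = 0.61%.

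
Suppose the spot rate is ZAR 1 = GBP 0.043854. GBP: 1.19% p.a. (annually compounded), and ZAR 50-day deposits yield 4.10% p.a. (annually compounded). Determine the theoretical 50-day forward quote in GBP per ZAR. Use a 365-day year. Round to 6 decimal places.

0.043684

T = 50/365 years.
Growth of 1 GBP over T: (1 + 0.0119)^(50/365) = 1.0016218.
ZAR growth factor: (1 + 0.0410)^(50/365) = 1.0055195.
CIP: F = S · (grow GBP)/(grow ZAR) = 0.043854 × 1.0016218/1.0055195 = 0.04368401 GBP per ZAR.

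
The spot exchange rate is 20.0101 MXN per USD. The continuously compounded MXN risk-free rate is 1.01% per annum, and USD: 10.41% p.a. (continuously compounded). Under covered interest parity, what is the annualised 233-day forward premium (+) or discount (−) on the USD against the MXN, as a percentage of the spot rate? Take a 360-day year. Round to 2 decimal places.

T = 233/360 years.
No-arbitrage forward: 20.0101 × 1.0065584 / 1.0696974 = 18.8290018 MXN/USD.
Annualised premium = (F − S)/S × (1/T) = (18.8290018 − 20.0101)/20.0101 ÷ (233/360) = -9.12%.

-9.12%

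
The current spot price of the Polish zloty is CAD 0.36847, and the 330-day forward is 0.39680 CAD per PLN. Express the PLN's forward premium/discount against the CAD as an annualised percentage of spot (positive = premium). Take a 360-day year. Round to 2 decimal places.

T = 330/360 years.
Period premium: (0.39680 − 0.36847)/0.36847 = 0.0768855.
Annualise by dividing by T: 0.0768855 / (330/360) = 0.083875 → 8.39%.

+8.39%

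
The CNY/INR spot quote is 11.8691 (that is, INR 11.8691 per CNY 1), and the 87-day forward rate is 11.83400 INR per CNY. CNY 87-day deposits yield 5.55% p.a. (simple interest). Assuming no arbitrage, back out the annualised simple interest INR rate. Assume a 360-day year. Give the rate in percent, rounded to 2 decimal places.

T = 87/360 years.
F/S = 11.834/11.8691 = 0.9970427 = (growth of INR) / (growth of CNY).
The CNY side grows by 1 + 0.0555×87/360 = 1.0134125.
So the INR growth factor = 1.0104155.
r = (1.0104155 − 1)/(87/360) = 0.043099 → 4.31%.

4.31%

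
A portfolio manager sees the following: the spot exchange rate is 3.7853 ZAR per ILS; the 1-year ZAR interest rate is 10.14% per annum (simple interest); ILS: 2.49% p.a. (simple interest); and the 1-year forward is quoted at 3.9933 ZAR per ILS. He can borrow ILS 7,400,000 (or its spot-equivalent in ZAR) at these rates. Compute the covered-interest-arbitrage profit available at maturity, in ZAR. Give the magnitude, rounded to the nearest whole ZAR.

ZAR 565,332

T = 1 year.
Invest the ILS and cover forward: 7,400,000 × 1.024900 × 3.9933 = ZAR 30,286,225.46.
Convert at spot and invest in ZAR: 7,400,000 × 3.7853 × 1.101400 = ZAR 30,851,557.71.
The quoted forward undervalues ILS, so borrow ILS, convert to ZAR at spot, deposit the ZAR at 10.14%, and buy ILS forward at 3.9933 to cover the loan.
Profit = 30,851,557.71 − 30,286,225.46 = ZAR 565,332.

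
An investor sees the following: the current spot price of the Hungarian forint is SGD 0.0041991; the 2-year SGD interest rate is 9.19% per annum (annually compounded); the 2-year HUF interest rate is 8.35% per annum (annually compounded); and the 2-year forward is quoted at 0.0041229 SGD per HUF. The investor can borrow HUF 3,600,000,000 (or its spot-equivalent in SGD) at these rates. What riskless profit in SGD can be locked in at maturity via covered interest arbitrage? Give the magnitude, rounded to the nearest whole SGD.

T = 2 years.
Invest the HUF and cover forward: 3,600,000,000 × 1.17397225 × 0.0041229 = SGD 17,424,612.68.
Convert at spot and invest in SGD: 3,600,000,000 × 0.0041991 × 1.19224561 = SGD 18,022,890.75.
The quoted forward undervalues HUF, so borrow HUF, convert to SGD at spot, deposit the SGD at 9.19%, and buy HUF forward at 0.0041229 to cover the loan.
Arbitrage profit = |17,424,612.68 − 18,022,890.75| = SGD 598,278.

SGD 598,278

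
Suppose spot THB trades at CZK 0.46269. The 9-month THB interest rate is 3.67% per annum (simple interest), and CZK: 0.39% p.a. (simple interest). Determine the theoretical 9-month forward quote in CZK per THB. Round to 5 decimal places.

T = 9/12 years.
CZK accumulates by 1 + 0.0039×9/12 = 1.002925.
Growth of 1 THB over T: 1 + 0.0367×9/12 = 1.027525.
Forward (CZK per THB) = 0.46269 × 1.002925 / 1.027525 = 0.4516127.

0.45161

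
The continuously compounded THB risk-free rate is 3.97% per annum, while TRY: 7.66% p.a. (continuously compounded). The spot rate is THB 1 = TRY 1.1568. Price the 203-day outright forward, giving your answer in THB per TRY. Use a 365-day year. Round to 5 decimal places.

0.84689

T = 203/365 years.
TRY growth factor: e^(0.0766×203/365) = 1.0435227.
Growth of 1 THB over T: e^(0.0397×203/365) = 1.0223253.
CIP: F = S · (grow TRY)/(grow THB) = 1.1568 × 1.0435227/1.0223253 = 1.180786 TRY per THB.
Invert for THB per TRY: 1 / 1.180786 = 0.84689.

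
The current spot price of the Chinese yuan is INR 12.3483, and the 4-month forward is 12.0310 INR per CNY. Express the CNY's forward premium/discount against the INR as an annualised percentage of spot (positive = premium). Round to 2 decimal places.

T = 4/12 years.
Period premium: (12.0310 − 12.3483)/12.3483 = -0.0256958.
×(1/T) gives -7.71% p.a.

-7.71%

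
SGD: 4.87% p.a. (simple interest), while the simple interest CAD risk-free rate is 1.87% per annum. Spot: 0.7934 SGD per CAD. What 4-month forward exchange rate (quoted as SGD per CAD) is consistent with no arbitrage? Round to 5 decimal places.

T = 4/12 years.
SGD accumulates by 1 + 0.0487×4/12 = 1.0162333.
Growth of 1 CAD over T: 1 + 0.0187×4/12 = 1.0062333.
Forward (SGD per CAD) = 0.7934 × 1.0162333 / 1.0062333 = 0.8012849.

0.80128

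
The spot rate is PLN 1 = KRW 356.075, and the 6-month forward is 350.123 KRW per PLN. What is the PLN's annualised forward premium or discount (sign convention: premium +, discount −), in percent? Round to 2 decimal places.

T = 6/12 years.
Period premium: (350.123 − 356.075)/356.075 = -0.0167156.
×(1/T) gives -3.34% p.a.

-3.34%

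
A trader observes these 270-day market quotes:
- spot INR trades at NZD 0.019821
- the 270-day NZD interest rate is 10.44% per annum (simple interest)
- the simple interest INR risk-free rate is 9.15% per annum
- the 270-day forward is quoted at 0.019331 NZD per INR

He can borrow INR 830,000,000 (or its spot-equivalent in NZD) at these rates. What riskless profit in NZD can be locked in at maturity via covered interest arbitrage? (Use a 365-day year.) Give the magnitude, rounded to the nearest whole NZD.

T = 270/365 years.
Keep in INR, deliver into the forward: 830,000,000·1.0676849315·0.019331 = NZD 17,130,716.45.
Swap to NZD now, deposit: 830,000,000·0.019821·1.0772273973 = NZD 17,721,931.12.
The quoted forward undervalues INR, so borrow INR, convert to NZD at spot, deposit the NZD at 10.44%, and buy INR forward at 0.019331 to cover the loan.
Arbitrage profit = |17,130,716.45 − 17,721,931.12| = NZD 591,215.

NZD 591,215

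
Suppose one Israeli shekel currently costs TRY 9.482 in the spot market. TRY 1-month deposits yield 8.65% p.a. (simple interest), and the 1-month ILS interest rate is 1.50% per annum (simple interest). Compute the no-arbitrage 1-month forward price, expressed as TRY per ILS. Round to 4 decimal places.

9.5384

T = 1/12 years.
TRY accumulates by 1 + 0.0865×1/12 = 1.0072083.
ILS accumulates by 1 + 0.0150×1/12 = 1.001250.
CIP: F = S · (grow TRY)/(grow ILS) = 9.482 × 1.0072083/1.001250 = 9.538426 TRY per ILS.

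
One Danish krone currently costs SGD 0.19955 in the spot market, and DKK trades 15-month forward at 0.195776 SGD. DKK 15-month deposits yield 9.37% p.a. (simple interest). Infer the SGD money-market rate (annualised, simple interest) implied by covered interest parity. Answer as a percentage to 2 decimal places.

T = 15/12 years.
F/S = 0.195776/0.19955 = 0.9810874 = (growth of SGD) / (growth of DKK).
DKK growth factor: 1 + 0.0937×15/12 = 1.117125.
Hence g_SGD = 1.0959973.
r = (1.0959973 − 1)/(15/12) = 0.076798 → 7.68%.

7.68%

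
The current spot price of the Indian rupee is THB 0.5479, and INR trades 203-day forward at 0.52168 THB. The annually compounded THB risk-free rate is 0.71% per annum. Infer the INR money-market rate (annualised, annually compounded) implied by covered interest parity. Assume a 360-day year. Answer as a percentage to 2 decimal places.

T = 203/360 years.
CIP gives F = S · g_THB/g_INR, so g_THB/g_INR = 0.52168/0.5479 = 0.9521446.
The THB side grows by (1 + 0.0071)^(203/360) = 1.0039974.
Hence g_INR = 1.054459.
r = 1.054459^(360/203) − 1 = 0.098603 → 9.86%.

9.86%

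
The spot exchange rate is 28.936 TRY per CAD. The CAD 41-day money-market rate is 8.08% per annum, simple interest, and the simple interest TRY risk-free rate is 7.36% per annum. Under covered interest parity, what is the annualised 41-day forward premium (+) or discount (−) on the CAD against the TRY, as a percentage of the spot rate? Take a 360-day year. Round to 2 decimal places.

-0.71%

T = 41/360 years.
F = S · g_TRY/g_CAD = 28.936 × 1.0083822/1.0092022 = 28.912489.
Annualised premium = (F − S)/S × (1/T) = (28.912489 − 28.936)/28.936 ÷ (41/360) = -0.71%.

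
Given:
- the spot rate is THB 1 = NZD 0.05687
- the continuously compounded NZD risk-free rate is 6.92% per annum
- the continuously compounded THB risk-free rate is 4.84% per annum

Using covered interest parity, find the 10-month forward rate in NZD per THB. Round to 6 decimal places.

T = 10/12 years.
Growth of 1 NZD over T: e^(0.0692×10/12) = 1.0593618.
Growth of 1 THB over T: e^(0.0484×10/12) = 1.0411578.
CIP: F = S · (grow NZD)/(grow THB) = 0.05687 × 1.0593618/1.0411578 = 0.05786434 NZD per THB.

0.057864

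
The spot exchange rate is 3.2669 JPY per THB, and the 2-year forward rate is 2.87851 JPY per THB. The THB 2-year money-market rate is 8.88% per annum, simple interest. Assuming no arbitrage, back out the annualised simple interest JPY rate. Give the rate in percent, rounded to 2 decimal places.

T = 2 years.
F/S = 2.87851/3.2669 = 0.8811136 = (growth of JPY) / (growth of THB).
THB growth factor: 1 + 0.0888×2 = 1.177600.
That pins the JPY growth at 1.0375994.
r = (1.0375994 − 1)/2 = 0.018800 → 1.88%.

1.88%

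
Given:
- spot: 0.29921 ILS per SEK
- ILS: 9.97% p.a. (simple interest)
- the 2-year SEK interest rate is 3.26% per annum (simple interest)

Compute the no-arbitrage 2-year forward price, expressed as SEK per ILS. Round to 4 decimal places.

T = 2 years.
Growth of 1 ILS over T: 1 + 0.0997×2 = 1.199400.
SEK growth factor: 1 + 0.0326×2 = 1.065200.
So F = 0.29921 × 1.199400 / 1.065200 = 0.3369062 (ILS/SEK).
Quoted the other way: 1/0.3369062 = 2.9682 SEK per ILS.

2.9682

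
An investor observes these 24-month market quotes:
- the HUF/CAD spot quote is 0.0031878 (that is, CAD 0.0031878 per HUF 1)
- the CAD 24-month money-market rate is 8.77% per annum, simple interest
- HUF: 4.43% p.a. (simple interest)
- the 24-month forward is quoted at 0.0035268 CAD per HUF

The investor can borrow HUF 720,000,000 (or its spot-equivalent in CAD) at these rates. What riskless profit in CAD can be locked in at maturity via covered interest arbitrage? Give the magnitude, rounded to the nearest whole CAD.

CAD 66,481

T = 2 years.
Keep in HUF, deliver into the forward: 720,000,000·1.088600·0.0035268 = CAD 2,764,277.63.
Swap to CAD now, deposit: 720,000,000·0.0031878·1.175400 = CAD 2,697,796.89.
The quoted forward overvalues HUF, so borrow CAD, buy HUF at spot, deposit the HUF at 4.43%, and sell the proceeds forward at 0.0035268.
Profit = 2,764,277.63 − 2,697,796.89 = CAD 66,481.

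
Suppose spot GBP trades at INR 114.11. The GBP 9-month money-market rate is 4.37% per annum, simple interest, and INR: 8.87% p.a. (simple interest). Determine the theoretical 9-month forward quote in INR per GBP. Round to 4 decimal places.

T = 9/12 years.
INR accumulates by 1 + 0.0887×9/12 = 1.066525.
GBP accumulates by 1 + 0.0437×9/12 = 1.032775.
CIP: F = S · (grow INR)/(grow GBP) = 114.11 × 1.066525/1.032775 = 117.838995 INR per GBP.

117.8390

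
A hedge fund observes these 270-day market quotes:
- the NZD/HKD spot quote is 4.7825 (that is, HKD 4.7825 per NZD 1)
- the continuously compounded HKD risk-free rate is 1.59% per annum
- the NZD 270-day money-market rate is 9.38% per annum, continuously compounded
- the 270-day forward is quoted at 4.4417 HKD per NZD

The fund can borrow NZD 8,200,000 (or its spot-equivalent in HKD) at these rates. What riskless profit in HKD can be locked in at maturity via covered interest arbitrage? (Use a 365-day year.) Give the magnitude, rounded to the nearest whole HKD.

T = 270/365 years.
Keep in NZD, deliver into the forward: 8,200,000·1.0718501864·4.4417 = HKD 39,038,863.18.
Swap to HKD now, deposit: 8,200,000·4.7825·1.0118310839 = HKD 39,680,473.70.
The quoted forward undervalues NZD, so borrow NZD, convert to HKD at spot, deposit the HKD at 1.59%, and buy NZD forward at 4.4417 to cover the loan.
Profit = 39,680,473.70 − 39,038,863.18 = HKD 641,611.

HKD 641,611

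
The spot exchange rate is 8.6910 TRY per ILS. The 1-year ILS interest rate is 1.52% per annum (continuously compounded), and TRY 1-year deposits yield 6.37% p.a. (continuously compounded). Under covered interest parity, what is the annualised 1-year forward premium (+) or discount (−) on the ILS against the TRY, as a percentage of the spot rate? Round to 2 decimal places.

+4.97%

T = 1 year.
No-arbitrage forward: 8.691 × 1.0657726 / 1.0153161 = 9.1229024 TRY/ILS.
(F − S)/S ÷ T = (9.1229024 − 8.691)/8.691/1 = 0.049695 → 4.97%.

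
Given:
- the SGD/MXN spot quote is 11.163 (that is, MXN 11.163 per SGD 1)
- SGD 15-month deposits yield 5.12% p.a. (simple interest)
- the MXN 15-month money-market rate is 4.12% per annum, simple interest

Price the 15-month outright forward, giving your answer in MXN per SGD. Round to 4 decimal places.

T = 15/12 years.
MXN growth factor: 1 + 0.0412×15/12 = 1.051500.
Growth of 1 SGD over T: 1 + 0.0512×15/12 = 1.064000.
So F = 11.163 × 1.051500 / 1.064000 = 11.031856 (MXN/SGD).

11.0319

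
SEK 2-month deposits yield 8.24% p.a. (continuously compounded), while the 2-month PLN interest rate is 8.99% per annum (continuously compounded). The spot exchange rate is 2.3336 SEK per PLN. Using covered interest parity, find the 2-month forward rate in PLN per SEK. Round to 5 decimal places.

0.42906

T = 2/12 years.
SEK accumulates by e^(0.0824×2/12) = 1.0138281.
Growth of 1 PLN over T: e^(0.0899×2/12) = 1.0150961.
So F = 2.3336 × 1.0138281 / 1.0150961 = 2.330685 (SEK/PLN).
Quoted the other way: 1/2.330685 = 0.42906 PLN per SEK.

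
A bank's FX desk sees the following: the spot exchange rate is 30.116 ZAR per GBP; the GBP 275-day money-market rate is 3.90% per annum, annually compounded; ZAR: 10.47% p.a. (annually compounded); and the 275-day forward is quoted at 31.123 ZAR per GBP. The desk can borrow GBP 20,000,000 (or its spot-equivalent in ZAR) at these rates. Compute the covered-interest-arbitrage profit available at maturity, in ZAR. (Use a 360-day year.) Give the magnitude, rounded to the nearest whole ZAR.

ZAR 9,001,808

T = 275/360 years.
Invest the GBP and cover forward: 20,000,000 × 1.02965665817 × 31.123 = ZAR 640,920,083.44.
Convert at spot and invest in ZAR: 20,000,000 × 30.116 × 1.07903089967 = ZAR 649,921,891.49.
The quoted forward undervalues GBP, so borrow GBP, convert to ZAR at spot, deposit the ZAR at 10.47%, and buy GBP forward at 31.123 to cover the loan.
Arbitrage profit = |640,920,083.44 − 649,921,891.49| = ZAR 9,001,808.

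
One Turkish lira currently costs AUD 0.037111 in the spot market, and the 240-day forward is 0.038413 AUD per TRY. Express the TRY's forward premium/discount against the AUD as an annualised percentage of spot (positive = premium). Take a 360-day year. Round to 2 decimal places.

T = 240/360 years.
Period premium: (0.038413 − 0.037111)/0.037111 = 0.0350839.
Per annum: 0.0350839 / (240/360) = 0.052626 = 5.26%.

+5.26%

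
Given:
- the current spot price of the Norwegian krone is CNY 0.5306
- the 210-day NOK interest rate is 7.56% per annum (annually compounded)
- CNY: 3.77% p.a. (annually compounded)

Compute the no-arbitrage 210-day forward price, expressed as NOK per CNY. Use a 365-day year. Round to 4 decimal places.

1.9240

T = 210/365 years.
CNY growth factor: (1 + 0.0377)^(210/365) = 1.0215198.
NOK growth factor: (1 + 0.0756)^(210/365) = 1.0428217.
So F = 0.5306 × 1.0215198 / 1.0428217 = 0.5197613 (CNY/NOK).
Invert for NOK per CNY: 1 / 0.5197613 = 1.9240.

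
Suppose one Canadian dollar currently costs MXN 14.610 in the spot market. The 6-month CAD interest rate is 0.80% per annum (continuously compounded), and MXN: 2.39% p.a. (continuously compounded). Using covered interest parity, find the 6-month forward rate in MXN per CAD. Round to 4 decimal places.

14.7266

T = 6/12 years.
MXN growth factor: e^(0.0239×6/12) = 1.01202169.
CAD growth factor: e^(0.0080×6/12) = 1.00400801.
Forward (MXN per CAD) = 14.61 × 1.01202169 / 1.00400801 = 14.726612.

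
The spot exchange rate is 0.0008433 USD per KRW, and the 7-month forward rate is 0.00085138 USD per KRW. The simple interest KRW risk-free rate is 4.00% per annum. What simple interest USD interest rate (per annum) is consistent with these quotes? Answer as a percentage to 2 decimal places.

5.68%

T = 7/12 years.
F/S = 0.00085138/0.0008433 = 1.0095814 = (growth of USD) / (growth of KRW).
KRW growth factor: 1 + 0.0400×7/12 = 1.0233333.
That pins the USD growth at 1.0331383.
(1.0331383 − 1)/T = 0.056809, i.e. 5.68%.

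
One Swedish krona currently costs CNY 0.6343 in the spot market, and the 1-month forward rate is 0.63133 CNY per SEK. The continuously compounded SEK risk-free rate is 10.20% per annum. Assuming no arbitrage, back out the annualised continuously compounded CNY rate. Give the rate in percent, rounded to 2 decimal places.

4.57%

T = 1/12 years.
By CIP, F/S equals the CNY-to-SEK growth ratio: 0.63133/0.6343 = 0.9953177.
SEK growth factor: e^(0.1020×1/12) = 1.0085362.
So the CNY growth factor = 1.0038139.
Take logs: ln 1.0038139 / (1/12) = 0.045680, so 4.57%.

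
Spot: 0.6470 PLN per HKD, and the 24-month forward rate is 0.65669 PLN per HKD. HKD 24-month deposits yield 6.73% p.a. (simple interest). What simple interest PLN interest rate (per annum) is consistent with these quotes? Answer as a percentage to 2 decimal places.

7.58%

T = 2 years.
F/S = 0.65669/0.647 = 1.0149768 = (growth of PLN) / (growth of HKD).
HKD growth factor: 1 + 0.0673×2 = 1.134600.
So the PLN growth factor = 1.1515927.
r = (1.1515927 − 1)/2 = 0.075796 → 7.58%.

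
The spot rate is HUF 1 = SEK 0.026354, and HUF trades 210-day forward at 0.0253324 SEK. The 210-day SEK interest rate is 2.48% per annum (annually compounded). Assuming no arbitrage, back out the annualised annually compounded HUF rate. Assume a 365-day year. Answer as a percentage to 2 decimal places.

9.77%

T = 210/365 years.
CIP gives F = S · g_SEK/g_HUF, so g_SEK/g_HUF = 0.0253324/0.026354 = 0.9612355.
The SEK side grows by (1 + 0.0248)^(210/365) = 1.0141942.
That pins the HUF growth at 1.0550944.
Annualise: 1.0550944^(365/210) − 1 = 0.097697 = 9.77%.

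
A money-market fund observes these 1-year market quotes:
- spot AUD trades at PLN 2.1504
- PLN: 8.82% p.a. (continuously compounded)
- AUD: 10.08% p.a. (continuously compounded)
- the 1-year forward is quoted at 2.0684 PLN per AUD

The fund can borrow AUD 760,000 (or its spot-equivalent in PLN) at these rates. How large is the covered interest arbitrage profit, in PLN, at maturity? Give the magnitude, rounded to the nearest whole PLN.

PLN 46,296

T = 1 year.
Invest the AUD and cover forward: 760,000 × 1.106055409 × 2.0684 = PLN 1,738,701.41.
Convert at spot and invest in PLN: 760,000 × 2.1504 × 1.092206541 = PLN 1,784,997.52.
The quoted forward undervalues AUD, so borrow AUD, convert to PLN at spot, deposit the PLN at 8.82%, and buy AUD forward at 2.0684 to cover the loan.
The gap between the two covered legs is PLN 46,296.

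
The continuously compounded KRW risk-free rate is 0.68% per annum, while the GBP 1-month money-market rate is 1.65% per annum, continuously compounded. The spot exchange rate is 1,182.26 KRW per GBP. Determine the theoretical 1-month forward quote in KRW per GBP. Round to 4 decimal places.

T = 1/12 years.
Growth of 1 KRW over T: e^(0.0068×1/12) = 1.0005668273.
GBP growth factor: e^(0.0165×1/12) = 1.0013759457.
So F = 1182.26 × 1.0005668273 / 1.0013759457 = 1181.304726 (KRW/GBP).

1181.3047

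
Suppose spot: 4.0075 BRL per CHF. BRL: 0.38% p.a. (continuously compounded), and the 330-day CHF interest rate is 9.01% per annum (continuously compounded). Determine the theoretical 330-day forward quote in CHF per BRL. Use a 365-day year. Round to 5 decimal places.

0.26978

T = 330/365 years.
Growth of 1 BRL over T: e^(0.0038×330/365) = 1.0034415.
Growth of 1 CHF over T: e^(0.0901×330/365) = 1.0848701.
So F = 4.0075 × 1.0034415 / 1.0848701 = 3.706704 (BRL/CHF).
Invert for CHF per BRL: 1 / 3.706704 = 0.26978.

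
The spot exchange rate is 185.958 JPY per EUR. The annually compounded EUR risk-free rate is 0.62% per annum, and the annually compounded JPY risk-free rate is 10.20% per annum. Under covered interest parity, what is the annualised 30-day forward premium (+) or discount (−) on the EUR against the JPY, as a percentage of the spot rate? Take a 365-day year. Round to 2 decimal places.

T = 30/365 years.
CIP forward (JPY per EUR) = 185.958 × 1.008015/1.0005081 = 187.353259.
Annualised premium = (F − S)/S × (1/T) = (187.353259 − 185.958)/185.958 ÷ (30/365) = 9.13%.

+9.13%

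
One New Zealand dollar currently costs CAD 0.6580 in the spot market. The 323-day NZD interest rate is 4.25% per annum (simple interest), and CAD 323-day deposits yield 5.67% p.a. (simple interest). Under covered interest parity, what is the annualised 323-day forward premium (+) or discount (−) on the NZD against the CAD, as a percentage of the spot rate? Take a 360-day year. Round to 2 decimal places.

T = 323/360 years.
F = S · g_CAD/g_NZD = 0.658 × 1.0508725/1.0381319 = 0.6660754.
Annualised premium = (F − S)/S × (1/T) = (0.6660754 − 0.658)/0.658 ÷ (323/360) = 1.37%.

+1.37%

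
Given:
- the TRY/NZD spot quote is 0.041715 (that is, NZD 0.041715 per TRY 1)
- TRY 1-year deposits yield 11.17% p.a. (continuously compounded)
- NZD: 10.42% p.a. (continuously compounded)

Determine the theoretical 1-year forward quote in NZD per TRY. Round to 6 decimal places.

0.041403

T = 1 year.
Growth of 1 NZD over T: e^(0.1042×1) = 1.1098224.
TRY accumulates by e^(0.1117×1) = 1.1181774.
CIP: F = S · (grow NZD)/(grow TRY) = 0.041715 × 1.1098224/1.1181774 = 0.04140331 NZD per TRY.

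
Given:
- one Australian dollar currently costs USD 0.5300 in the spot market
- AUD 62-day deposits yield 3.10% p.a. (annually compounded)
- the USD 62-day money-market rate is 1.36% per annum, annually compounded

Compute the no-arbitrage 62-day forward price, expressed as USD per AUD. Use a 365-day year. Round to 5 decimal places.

0.52847

T = 62/365 years.
Growth of 1 USD over T: (1 + 0.0136)^(62/365) = 1.0022972.
AUD accumulates by (1 + 0.0310)^(62/365) = 1.0051993.
So F = 0.53 × 1.0022972 / 1.0051993 = 0.5284698 (USD/AUD).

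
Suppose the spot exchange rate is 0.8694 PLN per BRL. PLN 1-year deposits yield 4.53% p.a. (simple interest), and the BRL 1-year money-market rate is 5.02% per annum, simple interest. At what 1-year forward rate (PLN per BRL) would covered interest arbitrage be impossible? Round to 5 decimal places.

0.86534

T = 1 year.
Growth of 1 PLN over T: 1 + 0.0453×1 = 1.045300.
Growth of 1 BRL over T: 1 + 0.0502×1 = 1.050200.
Forward (PLN per BRL) = 0.8694 × 1.045300 / 1.050200 = 0.8653436.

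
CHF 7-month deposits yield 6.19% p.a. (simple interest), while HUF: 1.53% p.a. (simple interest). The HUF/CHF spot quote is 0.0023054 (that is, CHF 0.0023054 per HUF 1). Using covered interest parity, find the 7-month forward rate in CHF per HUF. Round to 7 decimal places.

T = 7/12 years.
Growth of 1 CHF over T: 1 + 0.0619×7/12 = 1.0361083.
HUF accumulates by 1 + 0.0153×7/12 = 1.008925.
CIP: F = S · (grow CHF)/(grow HUF) = 0.0023054 × 1.0361083/1.008925 = 0.002367514 CHF per HUF.

0.0023675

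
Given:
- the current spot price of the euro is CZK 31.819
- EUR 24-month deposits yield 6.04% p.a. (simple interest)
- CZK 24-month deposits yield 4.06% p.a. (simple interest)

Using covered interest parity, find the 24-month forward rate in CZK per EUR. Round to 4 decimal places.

30.6948

T = 2 years.
CZK growth factor: 1 + 0.0406×2 = 1.081200.
Growth of 1 EUR over T: 1 + 0.0604×2 = 1.120800.
Forward (CZK per EUR) = 31.819 × 1.081200 / 1.120800 = 30.694774.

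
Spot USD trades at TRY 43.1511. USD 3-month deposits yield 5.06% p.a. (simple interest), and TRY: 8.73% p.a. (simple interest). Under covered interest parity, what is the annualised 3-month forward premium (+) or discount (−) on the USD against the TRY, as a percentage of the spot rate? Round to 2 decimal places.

T = 3/12 years.
F = S · g_TRY/g_USD = 43.1511 × 1.021825/1.012650 = 43.5420656.
Annualised premium = (F − S)/S × (1/T) = (43.5420656 − 43.1511)/43.1511 ÷ (3/12) = 3.62%.

+3.62%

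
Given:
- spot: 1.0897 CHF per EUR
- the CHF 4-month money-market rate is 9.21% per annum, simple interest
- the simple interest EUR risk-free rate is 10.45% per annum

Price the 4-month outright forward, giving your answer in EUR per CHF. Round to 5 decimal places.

T = 4/12 years.
CHF accumulates by 1 + 0.0921×4/12 = 1.030700.
Growth of 1 EUR over T: 1 + 0.1045×4/12 = 1.0348333.
So F = 1.0897 × 1.030700 / 1.0348333 = 1.085348 (CHF/EUR).
Quoted the other way: 1/1.085348 = 0.92136 EUR per CHF.

0.92136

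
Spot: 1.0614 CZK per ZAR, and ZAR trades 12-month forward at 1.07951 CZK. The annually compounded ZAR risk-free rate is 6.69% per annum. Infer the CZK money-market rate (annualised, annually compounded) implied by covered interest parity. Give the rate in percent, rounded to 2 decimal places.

8.51%

T = 1 year.
By CIP, F/S equals the CZK-to-ZAR growth ratio: 1.07951/1.0614 = 1.0170624.
The ZAR side grows by (1 + 0.0669)^1 = 1.066900.
That pins the CZK growth at 1.0851039.
Annualise: 1.0851039^(1/1) − 1 = 0.085104 = 8.51%.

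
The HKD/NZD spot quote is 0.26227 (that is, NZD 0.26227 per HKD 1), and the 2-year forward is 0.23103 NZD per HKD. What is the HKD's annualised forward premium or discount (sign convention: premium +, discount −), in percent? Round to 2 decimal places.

T = 2 years.
Period premium: (0.23103 − 0.26227)/0.26227 = -0.1191139.
×(1/T) gives -5.96% p.a.

-5.96%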